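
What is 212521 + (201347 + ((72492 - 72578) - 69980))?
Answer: 343802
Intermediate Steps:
212521 + (201347 + ((72492 - 72578) - 69980)) = 212521 + (201347 + (-86 - 69980)) = 212521 + (201347 - 70066) = 212521 + 131281 = 343802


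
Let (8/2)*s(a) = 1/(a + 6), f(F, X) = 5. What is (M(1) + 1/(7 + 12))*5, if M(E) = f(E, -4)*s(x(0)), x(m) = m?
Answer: 595/456 ≈ 1.3048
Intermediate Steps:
s(a) = 1/(4*(6 + a)) (s(a) = 1/(4*(a + 6)) = 1/(4*(6 + a)))
M(E) = 5/24 (M(E) = 5*(1/(4*(6 + 0))) = 5*((1/4)/6) = 5*((1/4)*(1/6)) = 5*(1/24) = 5/24)
(M(1) + 1/(7 + 12))*5 = (5/24 + 1/(7 + 12))*5 = (5/24 + 1/19)*5 = (119/456)*5 = 595/456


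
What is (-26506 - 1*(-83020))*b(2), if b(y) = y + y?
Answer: 226056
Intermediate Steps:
b(y) = 2*y
(-26506 - 1*(-83020))*b(2) = (-26506 - 1*(-83020))*(2*2) = (-26506 + 83020)*4 = 56514*4 = 226056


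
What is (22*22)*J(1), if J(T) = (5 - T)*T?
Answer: 1936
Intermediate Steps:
J(T) = T*(5 - T)
(22*22)*J(1) = (22*22)*(1*(5 - 1*1)) = 484*(1*(5 - 1)) = 484*(1*4) = 484*4 = 1936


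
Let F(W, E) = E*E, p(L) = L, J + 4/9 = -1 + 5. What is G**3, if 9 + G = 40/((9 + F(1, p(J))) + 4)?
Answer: -3690102364677/8960030533 ≈ -411.84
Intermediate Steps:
J = 32/9 (J = -4/9 + (-1 + 5) = -4/9 + 4 = 32/9 ≈ 3.5556)
F(W, E) = E**2
G = -15453/2077 (G = -9 + 40/((9 + (32/9)**2) + 4) = -9 + 40/((9 + 1024/81) + 4) = -9 + 40/(1753/81 + 4) = -9 + 40/(2077/81) = -9 + 40*(81/2077) = -9 + 3240/2077 = -15453/2077 ≈ -7.4401)
G**3 = (-15453/2077)**3 = -3690102364677/8960030533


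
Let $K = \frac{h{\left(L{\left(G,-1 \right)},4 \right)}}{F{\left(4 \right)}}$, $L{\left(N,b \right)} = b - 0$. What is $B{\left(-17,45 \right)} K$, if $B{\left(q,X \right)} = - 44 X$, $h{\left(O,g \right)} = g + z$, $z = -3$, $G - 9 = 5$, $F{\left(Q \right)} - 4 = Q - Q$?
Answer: $-495$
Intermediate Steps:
$F{\left(Q \right)} = 4$ ($F{\left(Q \right)} = 4 + \left(Q - Q\right) = 4 + 0 = 4$)
$G = 14$ ($G = 9 + 5 = 14$)
$L{\left(N,b \right)} = b$ ($L{\left(N,b \right)} = b + 0 = b$)
$h{\left(O,g \right)} = -3 + g$ ($h{\left(O,g \right)} = g - 3 = -3 + g$)
$K = \frac{1}{4}$ ($K = \frac{-3 + 4}{4} = 1 \cdot \frac{1}{4} = \frac{1}{4} \approx 0.25$)
$B{\left(-17,45 \right)} K = \left(-44\right) 45 \cdot \frac{1}{4} = \left(-1980\right) \frac{1}{4} = -495$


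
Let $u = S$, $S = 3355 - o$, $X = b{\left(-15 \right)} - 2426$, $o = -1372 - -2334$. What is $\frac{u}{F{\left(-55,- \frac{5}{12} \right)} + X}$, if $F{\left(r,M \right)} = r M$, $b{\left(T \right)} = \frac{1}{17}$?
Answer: $- \frac{488172}{490217} \approx -0.99583$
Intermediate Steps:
$b{\left(T \right)} = \frac{1}{17}$
$F{\left(r,M \right)} = M r$
$o = 962$ ($o = -1372 + 2334 = 962$)
$X = - \frac{41241}{17}$ ($X = \frac{1}{17} - 2426 = - \frac{41241}{17} \approx -2425.9$)
$S = 2393$ ($S = 3355 - 962 = 2393$)
$u = 2393$
$\frac{u}{F{\left(-55,- \frac{5}{12} \right)} + X} = \frac{2393}{- \frac{5}{12} \left(-55\right) - \frac{41241}{17}} = \frac{2393}{\left(-5\right) \frac{1}{12} \left(-55\right) - \frac{41241}{17}} = \frac{2393}{\left(- \frac{5}{12}\right) \left(-55\right) - \frac{41241}{17}} = \frac{2393}{\frac{275}{12} - \frac{41241}{17}} = \frac{2393}{- \frac{490217}{204}} = 2393 \left(- \frac{204}{490217}\right) = - \frac{488172}{490217}$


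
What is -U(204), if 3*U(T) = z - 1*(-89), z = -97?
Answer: 8/3 ≈ 2.6667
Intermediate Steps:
U(T) = -8/3 (U(T) = (-97 - 1*(-89))/3 = (-97 + 89)/3 = (1/3)*(-8) = -8/3)
-U(204) = -1*(-8/3) = 8/3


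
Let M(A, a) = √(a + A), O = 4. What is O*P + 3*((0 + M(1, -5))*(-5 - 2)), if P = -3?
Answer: -12 - 42*I ≈ -12.0 - 42.0*I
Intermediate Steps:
M(A, a) = √(A + a)
O*P + 3*((0 + M(1, -5))*(-5 - 2)) = 4*(-3) + 3*((0 + √(1 - 5))*(-5 - 2)) = -12 + 3*((0 + √(-4))*(-7)) = -12 + 3*((0 + 2*I)*(-7)) = -12 + 3*((2*I)*(-7)) = -12 + 3*(-14*I) = -12 - 42*I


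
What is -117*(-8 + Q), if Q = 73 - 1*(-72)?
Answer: -16029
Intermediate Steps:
Q = 145 (Q = 73 + 72 = 145)
-117*(-8 + Q) = -117*(-8 + 145) = -117*137 = -16029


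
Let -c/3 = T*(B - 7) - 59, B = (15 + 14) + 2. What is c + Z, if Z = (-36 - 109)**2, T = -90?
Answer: 27682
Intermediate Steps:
Z = 21025 (Z = (-145)**2 = 21025)
B = 31 (B = 29 + 2 = 31)
c = 6657 (c = -3*(-90*(31 - 7) - 59) = -3*(-90*24 - 59) = -3*(-2160 - 59) = -3*(-2219) = 6657)
c + Z = 6657 + 21025 = 27682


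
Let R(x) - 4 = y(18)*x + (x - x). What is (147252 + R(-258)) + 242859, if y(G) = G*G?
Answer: 306523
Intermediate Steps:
y(G) = G²
R(x) = 4 + 324*x (R(x) = 4 + (18²*x + (x - x)) = 4 + (324*x + 0) = 4 + 324*x)
(147252 + R(-258)) + 242859 = (147252 + (4 + 324*(-258))) + 242859 = (147252 + (4 - 83592)) + 242859 = (147252 - 83588) + 242859 = 63664 + 242859 = 306523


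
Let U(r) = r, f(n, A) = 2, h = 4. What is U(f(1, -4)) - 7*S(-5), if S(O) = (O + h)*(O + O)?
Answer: -68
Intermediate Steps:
S(O) = 2*O*(4 + O) (S(O) = (O + 4)*(O + O) = (4 + O)*(2*O) = 2*O*(4 + O))
U(f(1, -4)) - 7*S(-5) = 2 - 14*(-5)*(4 - 5) = 2 - 14*(-5)*(-1) = 2 - 7*10 = 2 - 70 = -68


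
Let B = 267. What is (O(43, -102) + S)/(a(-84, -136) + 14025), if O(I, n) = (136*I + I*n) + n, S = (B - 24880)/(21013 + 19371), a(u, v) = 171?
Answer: 18299209/191097088 ≈ 0.095759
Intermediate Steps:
S = -24613/40384 (S = (267 - 24880)/(21013 + 19371) = -24613/40384 ≈ -0.60947)
O(I, n) = n + 136*I + I*n
(O(43, -102) + S)/(a(-84, -136) + 14025) = ((-102 + 136*43 + 43*(-102)) - 24613/40384)/(171 + 14025) = ((-102 + 5848 - 4386) - 24613/40384)/14196 = (1360 - 24613/40384)*(1/14196) = (54897627/40384)*(1/14196) = 18299209/191097088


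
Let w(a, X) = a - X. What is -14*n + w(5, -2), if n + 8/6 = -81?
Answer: 3479/3 ≈ 1159.7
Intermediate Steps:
n = -247/3 (n = -4/3 - 81 = -247/3 ≈ -82.333)
-14*n + w(5, -2) = -14*(-247/3) + (5 - 1*(-2)) = 3458/3 + (5 + 2) = 3458/3 + 7 = 3479/3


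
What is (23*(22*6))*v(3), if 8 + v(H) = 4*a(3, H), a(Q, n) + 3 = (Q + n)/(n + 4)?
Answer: -352176/7 ≈ -50311.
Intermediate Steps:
a(Q, n) = -3 + (Q + n)/(4 + n) (a(Q, n) = -3 + (Q + n)/(n + 4) = -3 + (Q + n)/(4 + n))
v(H) = -8 + 4*(-9 - 2*H)/(4 + H) (v(H) = -8 + 4*((-12 + 3 - 2*H)/(4 + H)) = -8 + 4*((-9 - 2*H)/(4 + H)) = -8 + 4*(-9 - 2*H)/(4 + H))
(23*(22*6))*v(3) = (23*(22*6))*(4*(-17 - 4*3)/(4 + 3)) = (23*132)*(4*(-17 - 12)/7) = 3036*(4*(⅐)*(-29)) = 3036*(-116/7) = -352176/7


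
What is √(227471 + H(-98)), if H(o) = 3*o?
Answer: √227177 ≈ 476.63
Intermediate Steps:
√(227471 + H(-98)) = √(227471 + 3*(-98)) = √(227471 - 294) = √227177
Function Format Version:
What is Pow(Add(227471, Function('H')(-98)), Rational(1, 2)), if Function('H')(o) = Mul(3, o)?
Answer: Pow(227177, Rational(1, 2)) ≈ 476.63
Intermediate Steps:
Pow(Add(227471, Function('H')(-98)), Rational(1, 2)) = Pow(Add(227471, Mul(3, -98)), Rational(1, 2)) = Pow(Add(227471, -294), Rational(1, 2)) = Pow(227177, Rational(1, 2))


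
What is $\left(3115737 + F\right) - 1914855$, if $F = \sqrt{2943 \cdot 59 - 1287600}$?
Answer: $1200882 + i \sqrt{1113963} \approx 1.2009 \cdot 10^{6} + 1055.4 i$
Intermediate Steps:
$F = i \sqrt{1113963}$ ($F = \sqrt{173637 - 1287600} = \sqrt{-1113963} = i \sqrt{1113963} \approx 1055.4 i$)
$\left(3115737 + F\right) - 1914855 = \left(3115737 + i \sqrt{1113963}\right) - 1914855 = 1200882 + i \sqrt{1113963}$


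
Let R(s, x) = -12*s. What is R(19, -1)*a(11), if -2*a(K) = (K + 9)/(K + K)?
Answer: 1140/11 ≈ 103.64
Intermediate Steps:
a(K) = -(9 + K)/(4*K) (a(K) = -(K + 9)/(2*(K + K)) = -(9 + K)/(2*(2*K)) = -(9 + K)*1/(2*K)/2 = -(9 + K)/(4*K))
R(19, -1)*a(11) = (-12*19)*((¼)*(-9 - 1*11)/11) = -57*(-9 - 11)/11 = -57*(-20)/11 = -228*(-5/11) = 1140/11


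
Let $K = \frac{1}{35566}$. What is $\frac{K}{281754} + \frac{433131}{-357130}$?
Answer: $- \frac{2170173154738477}{1789375359453660} \approx -1.2128$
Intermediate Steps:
$K = \frac{1}{35566} \approx 2.8117 \cdot 10^{-5}$
$\frac{K}{281754} + \frac{433131}{-357130} = \frac{1}{35566 \cdot 281754} + \frac{433131}{-357130} = \frac{1}{35566} \cdot \frac{1}{281754} + 433131 \left(- \frac{1}{357130}\right) = \frac{1}{10020862764} - \frac{433131}{357130} = - \frac{2170173154738477}{1789375359453660}$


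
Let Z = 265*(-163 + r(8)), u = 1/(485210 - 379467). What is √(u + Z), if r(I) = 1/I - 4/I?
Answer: I*√7745593699470902/422972 ≈ 208.07*I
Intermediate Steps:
r(I) = -3/I (r(I) = 1/I - 4/I = -3/I)
u = 1/105743 ≈ 9.4569e-6
Z = -346355/8 (Z = 265*(-163 - 3/8) = 265*(-1307/8) = -346355/8 ≈ -43294.)
√(u + Z) = √(1/105743 - 346355/8) = √(-36624616757/845944) = I*√7745593699470902/422972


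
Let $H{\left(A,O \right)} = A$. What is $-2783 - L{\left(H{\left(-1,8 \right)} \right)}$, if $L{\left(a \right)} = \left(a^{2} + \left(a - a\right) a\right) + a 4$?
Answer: $-2780$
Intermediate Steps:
$L{\left(a \right)} = a^{2} + 4 a$ ($L{\left(a \right)} = \left(a^{2} + 0 a\right) + 4 a = \left(a^{2} + 0\right) + 4 a = a^{2} + 4 a$)
$-2783 - L{\left(H{\left(-1,8 \right)} \right)} = -2783 - - (4 - 1) = -2783 - \left(-1\right) 3 = -2783 - -3 = -2783 + 3 = -2780$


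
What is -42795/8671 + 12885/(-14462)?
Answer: -730627125/125400002 ≈ -5.8264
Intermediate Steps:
-42795/8671 + 12885/(-14462) = -42795*1/8671 + 12885*(-1/14462) = -42795/8671 - 12885/14462 = -730627125/125400002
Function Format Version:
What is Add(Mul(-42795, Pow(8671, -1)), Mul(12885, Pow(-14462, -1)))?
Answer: Rational(-730627125, 125400002) ≈ -5.8264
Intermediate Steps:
Add(Mul(-42795, Pow(8671, -1)), Mul(12885, Pow(-14462, -1))) = Add(Mul(-42795, Rational(1, 8671)), Mul(12885, Rational(-1, 14462))) = Add(Rational(-42795, 8671), Rational(-12885, 14462)) = Rational(-730627125, 125400002)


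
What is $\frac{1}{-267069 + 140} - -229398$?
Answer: $\frac{61232978741}{266929} \approx 2.294 \cdot 10^{5}$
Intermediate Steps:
$\frac{1}{-267069 + 140} - -229398 = \frac{1}{-266929} + 229398 = - \frac{1}{266929} + 229398 = \frac{61232978741}{266929}$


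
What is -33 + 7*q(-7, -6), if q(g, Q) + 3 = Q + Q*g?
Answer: 198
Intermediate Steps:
q(g, Q) = -3 + Q + Q*g (q(g, Q) = -3 + (Q + Q*g) = -3 + Q + Q*g)
-33 + 7*q(-7, -6) = -33 + 7*(-3 - 6 - 6*(-7)) = -33 + 7*(-3 - 6 + 42) = -33 + 7*33 = -33 + 231 = 198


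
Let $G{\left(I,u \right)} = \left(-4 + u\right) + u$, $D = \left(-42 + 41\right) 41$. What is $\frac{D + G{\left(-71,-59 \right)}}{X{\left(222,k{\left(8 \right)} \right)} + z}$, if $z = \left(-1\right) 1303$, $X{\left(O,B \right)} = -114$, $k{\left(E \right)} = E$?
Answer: $\frac{163}{1417} \approx 0.11503$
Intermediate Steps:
$z = -1303$
$D = -41$ ($D = \left(-1\right) 41 = -41$)
$G{\left(I,u \right)} = -4 + 2 u$
$\frac{D + G{\left(-71,-59 \right)}}{X{\left(222,k{\left(8 \right)} \right)} + z} = \frac{-41 + \left(-4 + 2 \left(-59\right)\right)}{-114 - 1303} = \frac{-41 - 122}{-1417} = \left(-41 - 122\right) \left(- \frac{1}{1417}\right) = \left(-163\right) \left(- \frac{1}{1417}\right) = \frac{163}{1417}$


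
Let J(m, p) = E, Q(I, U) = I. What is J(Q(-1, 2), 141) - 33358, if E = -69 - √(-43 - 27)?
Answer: -33427 - I*√70 ≈ -33427.0 - 8.3666*I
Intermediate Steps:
E = -69 - I*√70 (E = -69 - √(-70) = -69 - I*√70 ≈ -69.0 - 8.3666*I)
J(m, p) = -69 - I*√70
J(Q(-1, 2), 141) - 33358 = (-69 - I*√70) - 33358 = -33427 - I*√70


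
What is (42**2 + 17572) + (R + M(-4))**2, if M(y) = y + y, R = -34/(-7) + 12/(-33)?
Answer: 114716044/5929 ≈ 19348.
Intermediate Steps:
R = 346/77 (R = -34*(-1/7) + 12*(-1/33) = 34/7 - 4/11 = 346/77 ≈ 4.4935)
M(y) = 2*y
(42**2 + 17572) + (R + M(-4))**2 = (42**2 + 17572) + (346/77 + 2*(-4))**2 = (1764 + 17572) + (346/77 - 8)**2 = 19336 + (-270/77)**2 = 19336 + 72900/5929 = 114716044/5929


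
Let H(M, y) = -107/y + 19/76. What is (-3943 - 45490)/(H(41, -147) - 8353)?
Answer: 29066604/4910989 ≈ 5.9187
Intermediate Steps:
H(M, y) = 1/4 - 107/y (H(M, y) = -107/y + 19*(1/76) = -107/y + 1/4 = 1/4 - 107/y)
(-3943 - 45490)/(H(41, -147) - 8353) = (-3943 - 45490)/((1/4)*(-428 - 147)/(-147) - 8353) = -49433/((1/4)*(-1/147)*(-575) - 8353) = -49433/(575/588 - 8353) = -49433/(-4910989/588) = -49433*(-588/4910989) = 29066604/4910989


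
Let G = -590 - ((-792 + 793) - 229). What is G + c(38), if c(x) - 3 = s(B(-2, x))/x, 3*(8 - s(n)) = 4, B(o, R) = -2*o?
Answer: -20453/57 ≈ -358.82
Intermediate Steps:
s(n) = 20/3 (s(n) = 8 - ⅓*4 = 8 - 4/3 = 20/3)
c(x) = 3 + 20/(3*x)
G = -362 (G = -590 - (1 - 229) = -590 - 1*(-228) = -590 + 228 = -362)
G + c(38) = -362 + (3 + (20/3)/38) = -362 + (3 + (20/3)*(1/38)) = -362 + (3 + 10/57) = -362 + 181/57 = -20453/57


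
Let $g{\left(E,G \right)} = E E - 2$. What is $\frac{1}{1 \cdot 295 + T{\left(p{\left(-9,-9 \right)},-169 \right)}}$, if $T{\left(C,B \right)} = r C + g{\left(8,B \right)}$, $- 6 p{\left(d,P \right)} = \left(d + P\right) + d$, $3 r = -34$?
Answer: $\frac{1}{306} \approx 0.003268$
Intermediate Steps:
$r = - \frac{34}{3}$ ($r = \frac{1}{3} \left(-34\right) = - \frac{34}{3} \approx -11.333$)
$p{\left(d,P \right)} = - \frac{d}{3} - \frac{P}{6}$ ($p{\left(d,P \right)} = - \frac{\left(d + P\right) + d}{6} = - \frac{\left(P + d\right) + d}{6} = - \frac{P + 2 d}{6} = - \frac{d}{3} - \frac{P}{6}$)
$g{\left(E,G \right)} = -2 + E^{2}$ ($g{\left(E,G \right)} = E^{2} - 2 = -2 + E^{2}$)
$T{\left(C,B \right)} = 62 - \frac{34 C}{3}$ ($T{\left(C,B \right)} = - \frac{34 C}{3} - \left(2 - 8^{2}\right) = - \frac{34 C}{3} + \left(-2 + 64\right) = - \frac{34 C}{3} + 62 = 62 - \frac{34 C}{3}$)
$\frac{1}{1 \cdot 295 + T{\left(p{\left(-9,-9 \right)},-169 \right)}} = \frac{1}{1 \cdot 295 + \left(62 - \frac{34 \left(\left(- \frac{1}{3}\right) \left(-9\right) - - \frac{3}{2}\right)}{3}\right)} = \frac{1}{295 + \left(62 - \frac{34 \left(3 + \frac{3}{2}\right)}{3}\right)} = \frac{1}{295 + \left(62 - 51\right)} = \frac{1}{295 + 11} = \frac{1}{306}$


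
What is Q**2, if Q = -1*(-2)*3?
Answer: 36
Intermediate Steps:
Q = 6 (Q = 2*3 = 6)
Q**2 = 6**2 = 36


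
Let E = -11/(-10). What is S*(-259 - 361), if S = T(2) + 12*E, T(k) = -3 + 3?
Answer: -8184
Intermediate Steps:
E = 11/10 (E = -11*(-⅒) = 11/10 ≈ 1.1000)
T(k) = 0
S = 66/5 (S = 0 + 12*(11/10) = 0 + 66/5 = 66/5 ≈ 13.200)
S*(-259 - 361) = 66*(-259 - 361)/5 = (66/5)*(-620) = -8184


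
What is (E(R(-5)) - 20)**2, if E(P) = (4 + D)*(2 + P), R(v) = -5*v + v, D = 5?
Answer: 31684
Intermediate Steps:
R(v) = -4*v
E(P) = 18 + 9*P (E(P) = (4 + 5)*(2 + P) = 9*(2 + P) = 18 + 9*P)
(E(R(-5)) - 20)**2 = ((18 + 9*(-4*(-5))) - 20)**2 = ((18 + 9*20) - 20)**2 = ((18 + 180) - 20)**2 = (198 - 20)**2 = 178**2 = 31684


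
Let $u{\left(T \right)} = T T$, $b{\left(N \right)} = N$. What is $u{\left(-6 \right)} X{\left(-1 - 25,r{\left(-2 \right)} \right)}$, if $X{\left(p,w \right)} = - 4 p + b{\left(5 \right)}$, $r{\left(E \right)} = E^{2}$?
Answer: $3924$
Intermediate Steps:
$X{\left(p,w \right)} = 5 - 4 p$ ($X{\left(p,w \right)} = - 4 p + 5 = 5 - 4 p$)
$u{\left(T \right)} = T^{2}$
$u{\left(-6 \right)} X{\left(-1 - 25,r{\left(-2 \right)} \right)} = \left(-6\right)^{2} \left(5 - 4 \left(-1 - 25\right)\right) = 36 \left(5 - 4 \left(-1 - 25\right)\right) = 36 \left(5 - -104\right) = 36 \left(5 + 104\right) = 36 \cdot 109 = 3924$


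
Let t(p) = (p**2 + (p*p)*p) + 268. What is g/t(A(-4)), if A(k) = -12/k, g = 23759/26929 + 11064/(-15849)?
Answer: 26204645/43248835728 ≈ 0.00060590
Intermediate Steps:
g = 26204645/142265907 (g = 23759*(1/26929) + 11064*(-1/15849) = 23759/26929 - 3688/5283 = 26204645/142265907 ≈ 0.18419)
t(p) = 268 + p**2 + p**3 (t(p) = (p**2 + p**2*p) + 268 = (p**2 + p**3) + 268 = 268 + p**2 + p**3)
g/t(A(-4)) = 26204645/(142265907*(268 + (-12/(-4))**2 + (-12/(-4))**3)) = 26204645/(142265907*(268 + (-12*(-1/4))**2 + (-12*(-1/4))**3)) = 26204645/(142265907*(268 + 3**2 + 3**3)) = 26204645/(142265907*(268 + 9 + 27)) = (26204645/142265907)/304 = (26204645/142265907)*(1/304) = 26204645/43248835728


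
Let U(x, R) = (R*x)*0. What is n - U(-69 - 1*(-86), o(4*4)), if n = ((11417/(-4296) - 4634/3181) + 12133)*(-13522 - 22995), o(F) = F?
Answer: -6052627328589439/13665576 ≈ -4.4291e+8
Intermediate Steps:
U(x, R) = 0
n = -6052627328589439/13665576 (n = ((11417*(-1/4296) - 4634*1/3181) + 12133)*(-36517) = ((-11417/4296 - 4634/3181) + 12133)*(-36517) = (-56225141/13665576 + 12133)*(-36517) = (165748208467/13665576)*(-36517) = -6052627328589439/13665576 ≈ -4.4291e+8)
n - U(-69 - 1*(-86), o(4*4)) = -6052627328589439/13665576 - 1*0 = -6052627328589439/13665576 + 0 = -6052627328589439/13665576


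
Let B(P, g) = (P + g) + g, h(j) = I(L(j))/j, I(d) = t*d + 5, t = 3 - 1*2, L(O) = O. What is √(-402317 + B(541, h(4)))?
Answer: I*√1607086/2 ≈ 633.85*I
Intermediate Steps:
t = 1 (t = 3 - 2 = 1)
I(d) = 5 + d (I(d) = 1*d + 5 = d + 5 = 5 + d)
h(j) = (5 + j)/j
B(P, g) = P + 2*g
√(-402317 + B(541, h(4))) = √(-402317 + (541 + 2*((5 + 4)/4))) = √(-402317 + (541 + 2*((¼)*9))) = √(-402317 + (541 + 2*(9/4))) = √(-402317 + (541 + 9/2)) = √(-402317 + 1091/2) = √(-803543/2) = I*√1607086/2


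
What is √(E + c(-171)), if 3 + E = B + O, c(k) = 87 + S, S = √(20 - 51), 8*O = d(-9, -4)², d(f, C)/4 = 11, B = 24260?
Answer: √(24586 + I*√31) ≈ 156.8 + 0.018*I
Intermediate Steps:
d(f, C) = 44 (d(f, C) = 4*11 = 44)
O = 242 (O = (⅛)*44² = (⅛)*1936 = 242)
S = I*√31 (S = √(-31) = I*√31 ≈ 5.5678*I)
c(k) = 87 + I*√31
E = 24499 (E = -3 + (24260 + 242) = -3 + 24502 = 24499)
√(E + c(-171)) = √(24499 + (87 + I*√31)) = √(24586 + I*√31)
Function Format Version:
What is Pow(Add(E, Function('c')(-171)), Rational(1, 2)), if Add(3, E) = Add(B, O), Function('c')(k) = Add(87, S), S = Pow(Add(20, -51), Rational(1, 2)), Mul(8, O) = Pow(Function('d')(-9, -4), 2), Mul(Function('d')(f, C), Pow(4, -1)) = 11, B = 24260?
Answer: Pow(Add(24586, Mul(I, Pow(31, Rational(1, 2)))), Rational(1, 2)) ≈ Add(156.80, Mul(0.018, I))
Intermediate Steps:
Function('d')(f, C) = 44 (Function('d')(f, C) = Mul(4, 11) = 44)
O = 242 (O = Mul(Rational(1, 8), Pow(44, 2)) = Mul(Rational(1, 8), 1936) = 242)
S = Mul(I, Pow(31, Rational(1, 2))) (S = Pow(-31, Rational(1, 2)) = Mul(I, Pow(31, Rational(1, 2))) ≈ Mul(5.5678, I))
Function('c')(k) = Add(87, Mul(I, Pow(31, Rational(1, 2))))
E = 24499 (E = Add(-3, Add(24260, 242)) = Add(-3, 24502) = 24499)
Pow(Add(E, Function('c')(-171)), Rational(1, 2)) = Pow(Add(24499, Add(87, Mul(I, Pow(31, Rational(1, 2))))), Rational(1, 2)) = Pow(Add(24586, Mul(I, Pow(31, Rational(1, 2)))), Rational(1, 2))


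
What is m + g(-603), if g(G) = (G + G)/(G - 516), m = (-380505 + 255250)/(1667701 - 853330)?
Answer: 280657027/303760383 ≈ 0.92394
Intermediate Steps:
m = -125255/814371 ≈ -0.15381
g(G) = 2*G/(-516 + G) (g(G) = (2*G)/(-516 + G) = 2*G/(-516 + G))
m + g(-603) = -125255/814371 + 2*(-603)/(-516 - 603) = -125255/814371 + 2*(-603)/(-1119) = -125255/814371 + 2*(-603)*(-1/1119) = -125255/814371 + 402/373 = 280657027/303760383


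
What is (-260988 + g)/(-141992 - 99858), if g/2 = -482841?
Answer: 122667/24185 ≈ 5.0720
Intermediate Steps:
g = -965682 (g = 2*(-482841) = -965682)
(-260988 + g)/(-141992 - 99858) = (-260988 - 965682)/(-141992 - 99858) = -1226670/(-241850) = -1226670*(-1/241850) = 122667/24185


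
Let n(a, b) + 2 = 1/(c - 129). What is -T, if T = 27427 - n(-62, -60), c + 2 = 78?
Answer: -1453738/53 ≈ -27429.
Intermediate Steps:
c = 76 (c = -2 + 78 = 76)
n(a, b) = -107/53 (n(a, b) = -2 + 1/(76 - 129) = -2 + 1/(-53) = -2 - 1/53 = -107/53)
T = 1453738/53 (T = 27427 - 1*(-107/53) = 27427 + 107/53 = 1453738/53 ≈ 27429.)
-T = -1*1453738/53 = -1453738/53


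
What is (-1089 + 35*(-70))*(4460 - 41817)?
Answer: 132206423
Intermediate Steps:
(-1089 + 35*(-70))*(4460 - 41817) = (-1089 - 2450)*(-37357) = -3539*(-37357) = 132206423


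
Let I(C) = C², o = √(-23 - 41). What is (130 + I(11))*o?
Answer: 2008*I ≈ 2008.0*I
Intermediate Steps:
o = 8*I (o = √(-64) = 8*I ≈ 8.0*I)
(130 + I(11))*o = (130 + 11²)*(8*I) = (130 + 121)*(8*I) = 251*(8*I) = 2008*I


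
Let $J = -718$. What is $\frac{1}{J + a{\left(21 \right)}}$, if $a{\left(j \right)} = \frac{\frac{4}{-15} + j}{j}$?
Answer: $- \frac{315}{225859} \approx -0.0013947$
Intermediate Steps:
$a{\left(j \right)} = \frac{- \frac{4}{15} + j}{j}$ ($a{\left(j \right)} = \frac{4 \left(- \frac{1}{15}\right) + j}{j} = \frac{- \frac{4}{15} + j}{j}$)
$\frac{1}{J + a{\left(21 \right)}} = \frac{1}{-718 + \frac{- \frac{4}{15} + 21}{21}} = \frac{1}{-718 + \frac{1}{21} \cdot \frac{311}{15}} = \frac{1}{-718 + \frac{311}{315}} = \frac{1}{- \frac{225859}{315}} = - \frac{315}{225859}$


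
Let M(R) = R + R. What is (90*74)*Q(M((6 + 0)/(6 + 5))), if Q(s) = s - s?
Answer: 0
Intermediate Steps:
M(R) = 2*R
Q(s) = 0
(90*74)*Q(M((6 + 0)/(6 + 5))) = (90*74)*0 = 6660*0 = 0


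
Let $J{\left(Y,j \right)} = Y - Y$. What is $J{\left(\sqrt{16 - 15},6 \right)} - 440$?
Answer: $-440$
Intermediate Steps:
$J{\left(Y,j \right)} = 0$
$J{\left(\sqrt{16 - 15},6 \right)} - 440 = 0 - 440 = -440$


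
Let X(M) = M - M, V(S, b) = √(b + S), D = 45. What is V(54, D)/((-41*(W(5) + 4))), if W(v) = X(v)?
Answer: -3*√11/164 ≈ -0.060670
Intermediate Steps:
V(S, b) = √(S + b)
X(M) = 0
W(v) = 0
V(54, D)/((-41*(W(5) + 4))) = √(54 + 45)/((-41*(0 + 4))) = √99/((-41*4)) = (3*√11)/(-164) = (3*√11)*(-1/164) = -3*√11/164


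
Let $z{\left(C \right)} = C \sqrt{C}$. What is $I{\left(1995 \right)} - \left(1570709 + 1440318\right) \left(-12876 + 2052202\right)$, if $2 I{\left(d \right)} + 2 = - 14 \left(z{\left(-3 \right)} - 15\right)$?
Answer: $-6140465647698 + 21 i \sqrt{3} \approx -6.1405 \cdot 10^{12} + 36.373 i$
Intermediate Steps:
$z{\left(C \right)} = C^{\frac{3}{2}}$
$I{\left(d \right)} = 104 + 21 i \sqrt{3}$ ($I{\left(d \right)} = -1 + \frac{\left(-14\right) \left(\left(-3\right)^{\frac{3}{2}} - 15\right)}{2} = -1 + \frac{\left(-14\right) \left(- 3 i \sqrt{3} - 15\right)}{2} = -1 + \frac{\left(-14\right) \left(-15 - 3 i \sqrt{3}\right)}{2} = -1 + \frac{210 + 42 i \sqrt{3}}{2} = -1 + \left(105 + 21 i \sqrt{3}\right) = 104 + 21 i \sqrt{3}$)
$I{\left(1995 \right)} - \left(1570709 + 1440318\right) \left(-12876 + 2052202\right) = \left(104 + 21 i \sqrt{3}\right) - \left(1570709 + 1440318\right) \left(-12876 + 2052202\right) = \left(104 + 21 i \sqrt{3}\right) - 3011027 \cdot 2039326 = \left(104 + 21 i \sqrt{3}\right) - 6140465647802 = -6140465647698 + 21 i \sqrt{3}$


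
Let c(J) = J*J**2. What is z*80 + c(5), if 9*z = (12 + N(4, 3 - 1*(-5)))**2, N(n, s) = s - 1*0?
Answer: 33125/9 ≈ 3680.6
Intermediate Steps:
N(n, s) = s (N(n, s) = s + 0 = s)
c(J) = J**3
z = 400/9 (z = (12 + (3 - 1*(-5)))**2/9 = (12 + (3 + 5))**2/9 = (12 + 8)**2/9 = (1/9)*20**2 = (1/9)*400 = 400/9 ≈ 44.444)
z*80 + c(5) = (400/9)*80 + 5**3 = 32000/9 + 125 = 33125/9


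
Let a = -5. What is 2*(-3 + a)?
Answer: -16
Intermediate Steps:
2*(-3 + a) = 2*(-3 - 5) = 2*(-8) = -16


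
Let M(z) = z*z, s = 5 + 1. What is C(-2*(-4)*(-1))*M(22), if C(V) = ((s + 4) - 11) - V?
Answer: 3388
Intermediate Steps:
s = 6
C(V) = -1 - V (C(V) = ((6 + 4) - 11) - V = (10 - 11) - V = -1 - V)
M(z) = z²
C(-2*(-4)*(-1))*M(22) = (-1 - (-2*(-4))*(-1))*22² = (-1 - 8*(-1))*484 = (-1 - 1*(-8))*484 = (-1 + 8)*484 = 7*484 = 3388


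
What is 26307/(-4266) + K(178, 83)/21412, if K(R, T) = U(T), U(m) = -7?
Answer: -396143/64236 ≈ -6.1670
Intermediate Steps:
K(R, T) = -7
26307/(-4266) + K(178, 83)/21412 = 26307/(-4266) - 7/21412 = 26307*(-1/4266) - 7*1/21412 = -37/6 - 7/21412 = -396143/64236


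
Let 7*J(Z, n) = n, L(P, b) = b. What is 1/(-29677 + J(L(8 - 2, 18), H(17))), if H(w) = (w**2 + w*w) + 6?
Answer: -7/207155 ≈ -3.3791e-5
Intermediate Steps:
H(w) = 6 + 2*w**2 (H(w) = (w**2 + w**2) + 6 = 2*w**2 + 6 = 6 + 2*w**2)
J(Z, n) = n/7
1/(-29677 + J(L(8 - 2, 18), H(17))) = 1/(-29677 + (6 + 2*17**2)/7) = 1/(-29677 + (6 + 2*289)/7) = 1/(-29677 + (6 + 578)/7) = 1/(-29677 + (1/7)*584) = 1/(-29677 + 584/7) = 1/(-207155/7) = -7/207155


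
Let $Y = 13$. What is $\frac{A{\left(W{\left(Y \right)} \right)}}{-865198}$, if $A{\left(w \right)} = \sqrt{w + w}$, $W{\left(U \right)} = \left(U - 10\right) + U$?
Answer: $- \frac{2 \sqrt{2}}{432599} \approx -6.5382 \cdot 10^{-6}$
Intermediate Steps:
$W{\left(U \right)} = -10 + 2 U$ ($W{\left(U \right)} = \left(-10 + U\right) + U = -10 + 2 U$)
$A{\left(w \right)} = \sqrt{2} \sqrt{w}$ ($A{\left(w \right)} = \sqrt{2 w} = \sqrt{2} \sqrt{w}$)
$\frac{A{\left(W{\left(Y \right)} \right)}}{-865198} = \frac{\sqrt{2} \sqrt{-10 + 2 \cdot 13}}{-865198} = \sqrt{2} \sqrt{-10 + 26} \left(- \frac{1}{865198}\right) = \sqrt{2} \sqrt{16} \left(- \frac{1}{865198}\right) = \sqrt{2} \cdot 4 \left(- \frac{1}{865198}\right) = 4 \sqrt{2} \left(- \frac{1}{865198}\right) = - \frac{2 \sqrt{2}}{432599}$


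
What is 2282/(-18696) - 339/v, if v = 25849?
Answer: -32662681/241636452 ≈ -0.13517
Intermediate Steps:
2282/(-18696) - 339/v = 2282/(-18696) - 339/25849 = 2282*(-1/18696) - 339*1/25849 = -1141/9348 - 339/25849 = -32662681/241636452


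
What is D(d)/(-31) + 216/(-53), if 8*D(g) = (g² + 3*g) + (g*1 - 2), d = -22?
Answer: -37225/6572 ≈ -5.6642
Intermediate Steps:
D(g) = -¼ + g/2 + g²/8 (D(g) = ((g² + 3*g) + (g*1 - 2))/8 = ((g² + 3*g) + (g - 2))/8 = ((g² + 3*g) + (-2 + g))/8 = (-2 + g² + 4*g)/8 = -¼ + g/2 + g²/8)
D(d)/(-31) + 216/(-53) = (-¼ + (½)*(-22) + (⅛)*(-22)²)/(-31) + 216/(-53) = (-¼ - 11 + (⅛)*484)*(-1/31) + 216*(-1/53) = (-¼ - 11 + 121/2)*(-1/31) - 216/53 = (197/4)*(-1/31) - 216/53 = -197/124 - 216/53 = -37225/6572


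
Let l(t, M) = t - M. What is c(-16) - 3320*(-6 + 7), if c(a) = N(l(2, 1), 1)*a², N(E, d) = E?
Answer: -3064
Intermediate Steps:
c(a) = a² (c(a) = (2 - 1*1)*a² = (2 - 1)*a² = 1*a² = a²)
c(-16) - 3320*(-6 + 7) = (-16)² - 3320*(-6 + 7) = 256 - 3320 = -3064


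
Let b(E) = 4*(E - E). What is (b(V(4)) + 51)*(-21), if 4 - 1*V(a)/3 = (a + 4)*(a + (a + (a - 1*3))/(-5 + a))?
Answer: -1071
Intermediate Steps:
V(a) = 12 - 3*(4 + a)*(a + (-3 + 2*a)/(-5 + a)) (V(a) = 12 - 3*(a + 4)*(a + (a + (a - 1*3))/(-5 + a)) = 12 - 3*(4 + a)*(a + (a + (a - 3))/(-5 + a)) = 12 - 3*(4 + a)*(a + (a + (-3 + a))/(-5 + a)) = 12 - 3*(4 + a)*(a + (-3 + 2*a)/(-5 + a)))
b(E) = 0 (b(E) = 4*0 = 0)
(b(V(4)) + 51)*(-21) = (0 + 51)*(-21) = 51*(-21) = -1071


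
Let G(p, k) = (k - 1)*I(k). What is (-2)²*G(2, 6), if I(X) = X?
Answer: 120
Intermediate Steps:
G(p, k) = k*(-1 + k) (G(p, k) = (k - 1)*k = (-1 + k)*k = k*(-1 + k))
(-2)²*G(2, 6) = (-2)²*(6*(-1 + 6)) = 4*(6*5) = 4*30 = 120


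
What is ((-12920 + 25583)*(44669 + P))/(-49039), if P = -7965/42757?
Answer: -24185120278284/2096760523 ≈ -11535.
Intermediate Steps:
P = -7965/42757 (P = -7965*1/42757 = -7965/42757 ≈ -0.18629)
((-12920 + 25583)*(44669 + P))/(-49039) = ((-12920 + 25583)*(44669 - 7965/42757))/(-49039) = (12663*(1909904468/42757))*(-1/49039) = (24185120278284/42757)*(-1/49039) = -24185120278284/2096760523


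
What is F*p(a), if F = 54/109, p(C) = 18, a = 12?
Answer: 972/109 ≈ 8.9174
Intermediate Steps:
F = 54/109 (F = 54*(1/109) = 54/109 ≈ 0.49541)
F*p(a) = (54/109)*18 = 972/109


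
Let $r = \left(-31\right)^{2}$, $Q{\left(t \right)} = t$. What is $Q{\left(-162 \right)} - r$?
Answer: $-1123$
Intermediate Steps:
$r = 961$
$Q{\left(-162 \right)} - r = -162 - 961 = -1123$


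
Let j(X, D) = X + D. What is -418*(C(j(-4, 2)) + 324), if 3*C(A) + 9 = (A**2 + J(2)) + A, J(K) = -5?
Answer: -133760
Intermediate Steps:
j(X, D) = D + X
C(A) = -14/3 + A/3 + A**2/3 (C(A) = -3 + ((A**2 - 5) + A)/3 = -3 + ((-5 + A**2) + A)/3 = -3 + (-5 + A + A**2)/3 = -3 + (-5/3 + A/3 + A**2/3) = -14/3 + A/3 + A**2/3)
-418*(C(j(-4, 2)) + 324) = -418*((-14/3 + (2 - 4)/3 + (2 - 4)**2/3) + 324) = -418*((-14/3 + (1/3)*(-2) + (1/3)*(-2)**2) + 324) = -418*((-14/3 - 2/3 + (1/3)*4) + 324) = -418*((-14/3 - 2/3 + 4/3) + 324) = -418*(-4 + 324) = -418*320 = -133760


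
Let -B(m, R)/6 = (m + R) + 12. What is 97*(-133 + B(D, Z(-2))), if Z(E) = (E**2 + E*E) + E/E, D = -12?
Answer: -18139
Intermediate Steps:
Z(E) = 1 + 2*E**2 (Z(E) = (E**2 + E**2) + 1 = 2*E**2 + 1 = 1 + 2*E**2)
B(m, R) = -72 - 6*R - 6*m (B(m, R) = -6*((m + R) + 12) = -6*((R + m) + 12) = -6*(12 + R + m) = -72 - 6*R - 6*m)
97*(-133 + B(D, Z(-2))) = 97*(-133 + (-72 - 6*(1 + 2*(-2)**2) - 6*(-12))) = 97*(-133 + (-72 - 6*(1 + 2*4) + 72)) = 97*(-133 + (-72 - 6*(1 + 8) + 72)) = 97*(-133 + (-72 - 6*9 + 72)) = 97*(-133 + (-72 - 54 + 72)) = 97*(-133 - 54) = 97*(-187) = -18139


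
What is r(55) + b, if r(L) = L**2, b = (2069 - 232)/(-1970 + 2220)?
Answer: 758087/250 ≈ 3032.3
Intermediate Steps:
b = 1837/250 ≈ 7.3480
r(55) + b = 55**2 + 1837/250 = 3025 + 1837/250 = 758087/250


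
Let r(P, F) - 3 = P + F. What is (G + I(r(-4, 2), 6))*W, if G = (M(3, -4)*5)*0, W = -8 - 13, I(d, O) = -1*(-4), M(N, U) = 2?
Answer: -84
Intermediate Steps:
r(P, F) = 3 + F + P (r(P, F) = 3 + (P + F) = 3 + (F + P) = 3 + F + P)
I(d, O) = 4
W = -21
G = 0 (G = (2*5)*0 = 10*0 = 0)
(G + I(r(-4, 2), 6))*W = (0 + 4)*(-21) = 4*(-21) = -84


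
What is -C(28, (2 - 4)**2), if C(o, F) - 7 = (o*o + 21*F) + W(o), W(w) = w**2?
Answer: -1659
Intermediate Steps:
C(o, F) = 7 + 2*o**2 + 21*F (C(o, F) = 7 + ((o*o + 21*F) + o**2) = 7 + ((o**2 + 21*F) + o**2) = 7 + (2*o**2 + 21*F) = 7 + 2*o**2 + 21*F)
-C(28, (2 - 4)**2) = -(7 + 2*28**2 + 21*(2 - 4)**2) = -(7 + 2*784 + 21*(-2)**2) = -(7 + 1568 + 21*4) = -(7 + 1568 + 84) = -1*1659 = -1659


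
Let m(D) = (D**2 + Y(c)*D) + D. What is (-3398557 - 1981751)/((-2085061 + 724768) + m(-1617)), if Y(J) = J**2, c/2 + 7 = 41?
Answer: 597812/691581 ≈ 0.86441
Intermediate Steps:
c = 68 (c = -14 + 2*41 = -14 + 82 = 68)
m(D) = D**2 + 4625*D (m(D) = (D**2 + 68**2*D) + D = (D**2 + 4624*D) + D = D**2 + 4625*D)
(-3398557 - 1981751)/((-2085061 + 724768) + m(-1617)) = (-3398557 - 1981751)/((-2085061 + 724768) - 1617*(4625 - 1617)) = -5380308/(-1360293 - 1617*3008) = -5380308/(-1360293 - 4863936) = -5380308/(-6224229) = -5380308*(-1/6224229) = 597812/691581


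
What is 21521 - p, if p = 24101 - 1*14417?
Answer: 11837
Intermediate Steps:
p = 9684 (p = 24101 - 14417 = 9684)
21521 - p = 21521 - 1*9684 = 21521 - 9684 = 11837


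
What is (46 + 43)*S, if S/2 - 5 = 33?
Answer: 6764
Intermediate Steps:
S = 76 (S = 10 + 2*33 = 10 + 66 = 76)
(46 + 43)*S = (46 + 43)*76 = 89*76 = 6764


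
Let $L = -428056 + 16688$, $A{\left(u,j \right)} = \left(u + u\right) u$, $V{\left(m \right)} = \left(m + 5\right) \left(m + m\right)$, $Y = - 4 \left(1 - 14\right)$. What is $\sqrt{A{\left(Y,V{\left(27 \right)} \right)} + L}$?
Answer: $2 i \sqrt{101490} \approx 637.15 i$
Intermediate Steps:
$Y = 52$ ($Y = \left(-4\right) \left(-13\right) = 52$)
$V{\left(m \right)} = 2 m \left(5 + m\right)$ ($V{\left(m \right)} = \left(5 + m\right) 2 m = 2 m \left(5 + m\right)$)
$A{\left(u,j \right)} = 2 u^{2}$ ($A{\left(u,j \right)} = 2 u u = 2 u^{2}$)
$L = -411368$
$\sqrt{A{\left(Y,V{\left(27 \right)} \right)} + L} = \sqrt{2 \cdot 52^{2} - 411368} = \sqrt{2 \cdot 2704 - 411368} = \sqrt{5408 - 411368} = \sqrt{-405960} = 2 i \sqrt{101490}$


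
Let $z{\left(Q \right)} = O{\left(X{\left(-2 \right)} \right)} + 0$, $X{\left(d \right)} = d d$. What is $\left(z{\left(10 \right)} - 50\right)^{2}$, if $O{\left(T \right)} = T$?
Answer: $2116$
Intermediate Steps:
$X{\left(d \right)} = d^{2}$
$z{\left(Q \right)} = 4$ ($z{\left(Q \right)} = \left(-2\right)^{2} + 0 = 4 + 0 = 4$)
$\left(z{\left(10 \right)} - 50\right)^{2} = \left(4 - 50\right)^{2} = \left(-46\right)^{2} = 2116$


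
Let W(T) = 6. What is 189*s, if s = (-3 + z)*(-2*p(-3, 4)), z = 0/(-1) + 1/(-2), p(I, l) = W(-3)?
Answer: 7938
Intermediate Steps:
p(I, l) = 6
z = -½ (z = 0*(-1) + 1*(-½) = 0 - ½ = -½ ≈ -0.50000)
s = 42 (s = (-3 - ½)*(-2*6) = -7/2*(-12) = 42)
189*s = 189*42 = 7938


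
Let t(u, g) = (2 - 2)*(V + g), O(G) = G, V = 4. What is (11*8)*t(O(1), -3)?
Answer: 0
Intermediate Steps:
t(u, g) = 0 (t(u, g) = (2 - 2)*(4 + g) = 0*(4 + g) = 0)
(11*8)*t(O(1), -3) = (11*8)*0 = 88*0 = 0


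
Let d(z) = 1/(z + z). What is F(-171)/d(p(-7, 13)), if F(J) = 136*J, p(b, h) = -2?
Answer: 93024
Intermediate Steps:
d(z) = 1/(2*z)
F(-171)/d(p(-7, 13)) = (136*(-171))/(((½)/(-2))) = -23256/((½)*(-½)) = -23256/(-¼) = -23256*(-4) = 93024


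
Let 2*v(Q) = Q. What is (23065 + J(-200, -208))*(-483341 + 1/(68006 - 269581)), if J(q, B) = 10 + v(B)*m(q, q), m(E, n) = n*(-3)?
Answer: 13932413076868/733 ≈ 1.9007e+10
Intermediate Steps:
m(E, n) = -3*n
v(Q) = Q/2
J(q, B) = 10 - 3*B*q/2 (J(q, B) = 10 + (B/2)*(-3*q) = 10 - 3*B*q/2)
(23065 + J(-200, -208))*(-483341 + 1/(68006 - 269581)) = (23065 + (10 - 3/2*(-208)*(-200)))*(-483341 + 1/(68006 - 269581)) = (23065 + (10 - 62400))*(-483341 + 1/(-201575)) = (23065 - 62390)*(-483341 - 1/201575) = -39325*(-97429462076/201575) = 13932413076868/733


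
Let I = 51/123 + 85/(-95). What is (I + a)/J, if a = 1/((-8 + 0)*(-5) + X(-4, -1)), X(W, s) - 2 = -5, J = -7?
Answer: 13059/201761 ≈ 0.064725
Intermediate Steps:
X(W, s) = -3 (X(W, s) = 2 - 5 = -3)
I = -374/779 (I = 51*(1/123) + 85*(-1/95) = 17/41 - 17/19 = -374/779 ≈ -0.48010)
a = 1/37 (a = 1/((-8 + 0)*(-5) - 3) = 1/(-8*(-5) - 3) = 1/(40 - 3) = 1/37 ≈ 0.027027)
(I + a)/J = (-374/779 + 1/37)/(-7) = -13059/28823*(-⅐) = 13059/201761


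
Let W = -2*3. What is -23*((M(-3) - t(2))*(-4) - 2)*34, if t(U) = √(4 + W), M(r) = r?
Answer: -7820 - 3128*I*√2 ≈ -7820.0 - 4423.7*I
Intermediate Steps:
W = -6
t(U) = I*√2 (t(U) = √(4 - 6) = √(-2) = I*√2)
-23*((M(-3) - t(2))*(-4) - 2)*34 = -23*((-3 - I*√2)*(-4) - 2)*34 = -23*((12 + 4*I*√2) - 2)*34 = -23*(10 + 4*I*√2)*34 = (-230 - 92*I*√2)*34 = -7820 - 3128*I*√2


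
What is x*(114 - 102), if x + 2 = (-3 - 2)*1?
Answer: -84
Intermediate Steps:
x = -7 (x = -2 + (-3 - 2)*1 = -2 - 5*1 = -2 - 5 = -7)
x*(114 - 102) = -7*(114 - 102) = -7*12 = -84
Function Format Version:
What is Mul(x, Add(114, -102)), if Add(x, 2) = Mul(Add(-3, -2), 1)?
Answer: -84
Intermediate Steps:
x = -7 (x = Add(-2, Mul(Add(-3, -2), 1)) = Add(-2, Mul(-5, 1)) = Add(-2, -5) = -7)
Mul(x, Add(114, -102)) = Mul(-7, Add(114, -102)) = Mul(-7, 12) = -84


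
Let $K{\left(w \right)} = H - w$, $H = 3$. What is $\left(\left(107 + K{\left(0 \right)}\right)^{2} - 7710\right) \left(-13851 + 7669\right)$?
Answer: $-27138980$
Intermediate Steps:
$K{\left(w \right)} = 3 - w$
$\left(\left(107 + K{\left(0 \right)}\right)^{2} - 7710\right) \left(-13851 + 7669\right) = \left(\left(107 + \left(3 - 0\right)\right)^{2} - 7710\right) \left(-13851 + 7669\right) = \left(\left(107 + \left(3 + 0\right)\right)^{2} - 7710\right) \left(-6182\right) = \left(\left(107 + 3\right)^{2} - 7710\right) \left(-6182\right) = \left(110^{2} - 7710\right) \left(-6182\right) = \left(12100 - 7710\right) \left(-6182\right) = 4390 \left(-6182\right) = -27138980$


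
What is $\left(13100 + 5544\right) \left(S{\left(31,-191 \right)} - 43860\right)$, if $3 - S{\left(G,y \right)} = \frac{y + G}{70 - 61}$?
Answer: $- \frac{7356046132}{9} \approx -8.1734 \cdot 10^{8}$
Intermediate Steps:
$S{\left(G,y \right)} = 3 - \frac{G}{9} - \frac{y}{9}$ ($S{\left(G,y \right)} = 3 - \frac{y + G}{70 - 61} = 3 - \frac{G + y}{9} = 3 - \left(G + y\right) \frac{1}{9} = 3 - \left(\frac{G}{9} + \frac{y}{9}\right) = 3 - \frac{G}{9} - \frac{y}{9}$)
$\left(13100 + 5544\right) \left(S{\left(31,-191 \right)} - 43860\right) = \left(13100 + 5544\right) \left(\left(3 - \frac{31}{9} - - \frac{191}{9}\right) - 43860\right) = 18644 \left(\left(3 - \frac{31}{9} + \frac{191}{9}\right) - 43860\right) = 18644 \left(\frac{187}{9} - 43860\right) = 18644 \left(- \frac{394553}{9}\right) = - \frac{7356046132}{9}$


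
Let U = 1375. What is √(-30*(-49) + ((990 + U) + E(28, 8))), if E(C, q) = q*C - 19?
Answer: 2*√1010 ≈ 63.561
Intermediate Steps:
E(C, q) = -19 + C*q (E(C, q) = C*q - 19 = -19 + C*q)
√(-30*(-49) + ((990 + U) + E(28, 8))) = √(-30*(-49) + ((990 + 1375) + (-19 + 28*8))) = √(1470 + (2365 + (-19 + 224))) = √(1470 + (2365 + 205)) = √(1470 + 2570) = √4040 = 2*√1010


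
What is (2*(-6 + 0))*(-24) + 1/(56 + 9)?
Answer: 18721/65 ≈ 288.02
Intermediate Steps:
(2*(-6 + 0))*(-24) + 1/(56 + 9) = (2*(-6))*(-24) + 1/65 = -12*(-24) + 1/65 = 288 + 1/65 = 18721/65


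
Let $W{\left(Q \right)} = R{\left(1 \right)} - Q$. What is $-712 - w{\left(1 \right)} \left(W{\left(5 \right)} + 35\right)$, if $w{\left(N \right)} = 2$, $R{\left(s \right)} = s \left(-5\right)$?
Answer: $-762$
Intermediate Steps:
$R{\left(s \right)} = - 5 s$
$W{\left(Q \right)} = -5 - Q$ ($W{\left(Q \right)} = \left(-5\right) 1 - Q = -5 - Q$)
$-712 - w{\left(1 \right)} \left(W{\left(5 \right)} + 35\right) = -712 - 2 \left(\left(-5 - 5\right) + 35\right) = -712 - 2 \left(-10 + 35\right) = -712 - 2 \cdot 25 = -712 - 50 = -762$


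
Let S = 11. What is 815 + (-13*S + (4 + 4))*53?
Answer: -6340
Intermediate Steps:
815 + (-13*S + (4 + 4))*53 = 815 + (-13*11 + (4 + 4))*53 = 815 + (-143 + 8)*53 = 815 - 135*53 = 815 - 7155 = -6340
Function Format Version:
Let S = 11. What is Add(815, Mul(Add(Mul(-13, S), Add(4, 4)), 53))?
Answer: -6340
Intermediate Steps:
Add(815, Mul(Add(Mul(-13, S), Add(4, 4)), 53)) = Add(815, Mul(Add(Mul(-13, 11), Add(4, 4)), 53)) = Add(815, Mul(Add(-143, 8), 53)) = Add(815, Mul(-135, 53)) = Add(815, -7155) = -6340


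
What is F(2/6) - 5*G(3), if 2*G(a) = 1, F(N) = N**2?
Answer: -43/18 ≈ -2.3889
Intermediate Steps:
G(a) = 1/2 (G(a) = (1/2)*1 = 1/2)
F(2/6) - 5*G(3) = (2/6)**2 - 5*1/2 = (2*(1/6))**2 - 5/2 = (1/3)**2 - 5/2 = 1/9 - 5/2 = -43/18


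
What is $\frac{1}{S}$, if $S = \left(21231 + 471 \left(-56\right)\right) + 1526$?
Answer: $- \frac{1}{3619} \approx -0.00027632$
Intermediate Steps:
$S = -3619$ ($S = \left(21231 - 26376\right) + 1526 = -5145 + 1526 = -3619$)
$\frac{1}{S} = \frac{1}{-3619} = - \frac{1}{3619}$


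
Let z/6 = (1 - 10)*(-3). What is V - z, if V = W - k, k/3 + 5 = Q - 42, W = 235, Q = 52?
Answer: 58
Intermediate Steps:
k = 15 (k = -15 + 3*(52 - 42) = -15 + 3*10 = -15 + 30 = 15)
z = 162 (z = 6*((1 - 10)*(-3)) = 6*(-9*(-3)) = 6*27 = 162)
V = 220 (V = 235 - 1*15 = 235 - 15 = 220)
V - z = 220 - 1*162 = 220 - 162 = 58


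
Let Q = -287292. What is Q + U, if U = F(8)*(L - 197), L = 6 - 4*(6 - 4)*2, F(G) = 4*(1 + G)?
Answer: -294744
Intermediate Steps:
F(G) = 4 + 4*G
L = -10 (L = 6 - 4*2*2 = 6 - 8*2 = 6 - 16 = -10)
U = -7452 (U = (4 + 4*8)*(-10 - 197) = (4 + 32)*(-207) = 36*(-207) = -7452)
Q + U = -287292 - 7452 = -294744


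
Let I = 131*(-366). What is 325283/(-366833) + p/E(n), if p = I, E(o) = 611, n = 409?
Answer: -17786922931/224134963 ≈ -79.358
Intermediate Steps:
I = -47946
p = -47946
325283/(-366833) + p/E(n) = 325283/(-366833) - 47946/611 = 325283*(-1/366833) - 47946*1/611 = -325283/366833 - 47946/611 = -17786922931/224134963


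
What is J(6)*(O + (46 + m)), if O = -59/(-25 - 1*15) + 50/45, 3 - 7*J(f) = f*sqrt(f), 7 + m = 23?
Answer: 23251/840 - 23251*sqrt(6)/420 ≈ -107.92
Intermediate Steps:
m = 16 (m = -7 + 23 = 16)
J(f) = 3/7 - f**(3/2)/7 (J(f) = 3/7 - f*sqrt(f)/7 = 3/7 - f**(3/2)/7)
O = 931/360 (O = -59/(-25 - 15) + 50*(1/45) = -59/(-40) + 10/9 = -59*(-1/40) + 10/9 = 59/40 + 10/9 = 931/360 ≈ 2.5861)
J(6)*(O + (46 + m)) = (3/7 - 6*sqrt(6)/7)*(931/360 + (46 + 16)) = (3/7 - 6*sqrt(6)/7)*(931/360 + 62) = (3/7 - 6*sqrt(6)/7)*(23251/360) = 23251/840 - 23251*sqrt(6)/420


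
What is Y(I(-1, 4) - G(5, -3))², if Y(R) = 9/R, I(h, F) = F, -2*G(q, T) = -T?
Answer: 324/121 ≈ 2.6777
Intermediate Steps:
G(q, T) = T/2 (G(q, T) = -(-1)*T/2 = T/2)
Y(I(-1, 4) - G(5, -3))² = (9/(4 - (-3)/2))² = (9/(4 - 1*(-3/2)))² = (9/(4 + 3/2))² = (9/(11/2))² = (9*(2/11))² = (18/11)² = 324/121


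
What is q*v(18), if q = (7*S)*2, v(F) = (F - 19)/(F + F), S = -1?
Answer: 7/18 ≈ 0.38889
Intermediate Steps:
v(F) = (-19 + F)/(2*F) (v(F) = (-19 + F)/((2*F)) = (-19 + F)*(1/(2*F)) = (-19 + F)/(2*F))
q = -14 (q = (7*(-1))*2 = -7*2 = -14)
q*v(18) = -7*(-19 + 18)/18 = -7*(-1)/18 = -14*(-1/36) = 7/18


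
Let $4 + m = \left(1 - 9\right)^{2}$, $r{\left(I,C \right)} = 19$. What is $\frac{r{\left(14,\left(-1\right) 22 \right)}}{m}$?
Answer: $\frac{19}{60} \approx 0.31667$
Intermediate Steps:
$m = 60$ ($m = -4 + \left(1 - 9\right)^{2} = -4 + \left(-8\right)^{2} = -4 + 64 = 60$)
$\frac{r{\left(14,\left(-1\right) 22 \right)}}{m} = \frac{19}{60}$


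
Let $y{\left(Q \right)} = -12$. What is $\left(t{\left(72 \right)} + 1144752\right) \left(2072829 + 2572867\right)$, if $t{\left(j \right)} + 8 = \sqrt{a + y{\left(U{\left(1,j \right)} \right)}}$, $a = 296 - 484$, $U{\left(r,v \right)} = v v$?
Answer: $5318132621824 + 46456960 i \sqrt{2} \approx 5.3181 \cdot 10^{12} + 6.57 \cdot 10^{7} i$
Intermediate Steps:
$U{\left(r,v \right)} = v^{2}$
$a = -188$
$t{\left(j \right)} = -8 + 10 i \sqrt{2}$ ($t{\left(j \right)} = -8 + \sqrt{-188 - 12} = -8 + \sqrt{-200} = -8 + 10 i \sqrt{2}$)
$\left(t{\left(72 \right)} + 1144752\right) \left(2072829 + 2572867\right) = \left(\left(-8 + 10 i \sqrt{2}\right) + 1144752\right) \left(2072829 + 2572867\right) = \left(1144744 + 10 i \sqrt{2}\right) 4645696 = 5318132621824 + 46456960 i \sqrt{2}$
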